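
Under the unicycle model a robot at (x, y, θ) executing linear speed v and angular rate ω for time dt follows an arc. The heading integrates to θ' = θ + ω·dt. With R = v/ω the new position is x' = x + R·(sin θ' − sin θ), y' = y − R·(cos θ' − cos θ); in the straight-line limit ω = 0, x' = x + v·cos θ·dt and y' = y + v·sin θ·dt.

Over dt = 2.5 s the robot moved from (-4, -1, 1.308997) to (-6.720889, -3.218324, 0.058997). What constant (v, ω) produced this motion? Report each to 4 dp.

v = -1.5000, ω = -0.5000

Δθ = 0.058997 − 1.308997 = -1.250000
ω = Δθ/dt = -1.250000/2.5 = -0.5000
R = Δx/(sin θ' − sin θ) = 3.0000
v = R·ω = 3.0000·-0.5000 = -1.5000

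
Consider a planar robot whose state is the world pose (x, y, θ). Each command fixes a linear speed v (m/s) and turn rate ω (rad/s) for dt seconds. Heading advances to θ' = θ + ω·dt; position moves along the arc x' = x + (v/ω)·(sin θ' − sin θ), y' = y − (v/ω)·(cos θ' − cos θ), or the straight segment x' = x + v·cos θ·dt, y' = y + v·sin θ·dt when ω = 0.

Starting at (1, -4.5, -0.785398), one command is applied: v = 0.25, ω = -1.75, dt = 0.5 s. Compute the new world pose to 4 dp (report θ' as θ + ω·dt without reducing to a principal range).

(1.0413, -4.6138, -1.6604)

θ' = -0.7854 + -1.75·0.5 = -1.6604
R = v/ω = 0.25/-1.75 = -0.1429
x' = 1 + -0.1429·(sin -1.6604 − sin -0.7854) = 1.0413
y' = -4.5 − -0.1429·(cos -1.6604 − cos -0.7854) = -4.6138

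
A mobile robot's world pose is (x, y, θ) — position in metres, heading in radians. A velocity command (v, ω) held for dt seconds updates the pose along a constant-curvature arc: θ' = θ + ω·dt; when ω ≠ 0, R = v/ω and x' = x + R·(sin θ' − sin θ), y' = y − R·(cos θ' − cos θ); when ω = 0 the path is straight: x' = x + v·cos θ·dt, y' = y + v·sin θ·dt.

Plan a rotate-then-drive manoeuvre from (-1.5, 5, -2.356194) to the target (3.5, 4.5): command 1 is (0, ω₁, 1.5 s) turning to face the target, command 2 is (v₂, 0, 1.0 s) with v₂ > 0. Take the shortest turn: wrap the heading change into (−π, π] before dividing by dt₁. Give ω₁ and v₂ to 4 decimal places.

heading to target = atan2(4.5−5, 3.5−-1.5) = -0.0997
Δθ = wrap(-0.0997 − -2.3562) = 2.2565; ω₁ = Δθ/dt₁ = 1.5044
distance = √((3.5−-1.5)² + (4.5−5)²) = 5.0249; v₂ = distance/dt₂ = 5.0249

ω₁ = 1.5044, v₂ = 5.0249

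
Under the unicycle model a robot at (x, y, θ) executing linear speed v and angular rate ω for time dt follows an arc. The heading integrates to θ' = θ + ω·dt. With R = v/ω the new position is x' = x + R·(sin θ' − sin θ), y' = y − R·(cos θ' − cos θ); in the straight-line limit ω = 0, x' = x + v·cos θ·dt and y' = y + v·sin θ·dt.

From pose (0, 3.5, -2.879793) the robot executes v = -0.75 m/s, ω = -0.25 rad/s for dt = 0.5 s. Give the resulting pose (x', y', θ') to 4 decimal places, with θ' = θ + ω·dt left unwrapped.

θ' = -2.8798 + -0.25·0.5 = -3.0048
R = v/ω = -0.75/-0.25 = 3.0000
x' = 0 + 3.0000·(sin -3.0048 − sin -2.8798) = 0.3673
y' = 3.5 − 3.0000·(cos -3.0048 − cos -2.8798) = 3.5742

(0.3673, 3.5742, -3.0048)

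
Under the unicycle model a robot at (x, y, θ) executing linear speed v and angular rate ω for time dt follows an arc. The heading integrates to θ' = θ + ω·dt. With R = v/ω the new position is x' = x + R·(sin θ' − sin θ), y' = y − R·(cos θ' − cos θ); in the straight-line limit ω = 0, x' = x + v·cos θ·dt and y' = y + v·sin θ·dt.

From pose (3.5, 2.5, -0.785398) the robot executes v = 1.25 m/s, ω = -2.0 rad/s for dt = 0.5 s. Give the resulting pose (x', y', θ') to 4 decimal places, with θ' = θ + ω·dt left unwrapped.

(3.6687, 1.9250, -1.7854)

θ' = -0.7854 + -2.0·0.5 = -1.7854
R = v/ω = 1.25/-2.0 = -0.6250
x' = 3.5 + -0.6250·(sin -1.7854 − sin -0.7854) = 3.6687
y' = 2.5 − -0.6250·(cos -1.7854 − cos -0.7854) = 1.9250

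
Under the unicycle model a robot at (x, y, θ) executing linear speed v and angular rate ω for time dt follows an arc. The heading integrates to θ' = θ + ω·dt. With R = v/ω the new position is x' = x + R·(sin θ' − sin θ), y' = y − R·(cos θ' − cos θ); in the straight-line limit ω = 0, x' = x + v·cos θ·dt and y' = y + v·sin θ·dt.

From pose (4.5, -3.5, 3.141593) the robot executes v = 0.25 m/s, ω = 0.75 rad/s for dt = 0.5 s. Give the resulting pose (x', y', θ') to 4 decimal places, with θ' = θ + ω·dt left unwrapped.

(4.3779, -3.5232, 3.5166)

θ' = 3.1416 + 0.75·0.5 = 3.5166
R = v/ω = 0.25/0.75 = 0.3333
x' = 4.5 + 0.3333·(sin 3.5166 − sin 3.1416) = 4.3779
y' = -3.5 − 0.3333·(cos 3.5166 − cos 3.1416) = -3.5232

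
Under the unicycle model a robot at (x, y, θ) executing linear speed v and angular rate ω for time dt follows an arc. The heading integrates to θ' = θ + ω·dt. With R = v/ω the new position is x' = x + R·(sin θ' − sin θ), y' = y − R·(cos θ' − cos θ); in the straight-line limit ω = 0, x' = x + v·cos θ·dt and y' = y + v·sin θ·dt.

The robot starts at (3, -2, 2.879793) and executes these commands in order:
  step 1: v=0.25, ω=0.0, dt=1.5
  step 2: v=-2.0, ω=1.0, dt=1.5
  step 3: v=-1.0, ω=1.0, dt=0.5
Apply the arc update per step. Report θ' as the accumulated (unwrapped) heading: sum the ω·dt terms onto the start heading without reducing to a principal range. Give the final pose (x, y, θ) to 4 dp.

step 1: θ'=2.8798 (straight) → pose (2.6378, -1.9029, 2.8798)
step 2: θ'=4.3798 (R=-2.0000) → pose (5.0458, -0.6241, 4.3798)
step 3: θ'=4.8798 (R=-1.0000) → pose (5.0866, -0.1310, 4.8798)

(5.0866, -0.1310, 4.8798)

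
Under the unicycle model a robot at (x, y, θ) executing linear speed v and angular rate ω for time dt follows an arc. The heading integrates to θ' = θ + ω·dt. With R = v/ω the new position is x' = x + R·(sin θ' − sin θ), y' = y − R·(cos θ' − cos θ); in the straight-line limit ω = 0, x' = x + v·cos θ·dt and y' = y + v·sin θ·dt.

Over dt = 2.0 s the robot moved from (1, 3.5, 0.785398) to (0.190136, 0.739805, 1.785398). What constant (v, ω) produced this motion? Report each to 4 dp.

Δθ = 1.785398 − 0.785398 = 1.000000
ω = Δθ/dt = 1.000000/2.0 = 0.5000
R = −Δy/(cos θ' − cos θ) = -3.0000
v = R·ω = -3.0000·0.5000 = -1.5000

v = -1.5000, ω = 0.5000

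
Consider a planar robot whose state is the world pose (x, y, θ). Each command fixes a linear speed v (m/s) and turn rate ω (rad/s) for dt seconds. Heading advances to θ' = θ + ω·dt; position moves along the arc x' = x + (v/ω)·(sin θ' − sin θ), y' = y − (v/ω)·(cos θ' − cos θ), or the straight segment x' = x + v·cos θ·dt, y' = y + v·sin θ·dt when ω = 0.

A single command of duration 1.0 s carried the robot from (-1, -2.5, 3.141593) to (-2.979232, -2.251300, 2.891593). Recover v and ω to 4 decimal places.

Δθ = 2.891593 − 3.141593 = -0.250000
ω = Δθ/dt = -0.250000/1.0 = -0.2500
R = Δx/(sin θ' − sin θ) = -8.0000
v = R·ω = -8.0000·-0.2500 = 2.0000

v = 2.0000, ω = -0.2500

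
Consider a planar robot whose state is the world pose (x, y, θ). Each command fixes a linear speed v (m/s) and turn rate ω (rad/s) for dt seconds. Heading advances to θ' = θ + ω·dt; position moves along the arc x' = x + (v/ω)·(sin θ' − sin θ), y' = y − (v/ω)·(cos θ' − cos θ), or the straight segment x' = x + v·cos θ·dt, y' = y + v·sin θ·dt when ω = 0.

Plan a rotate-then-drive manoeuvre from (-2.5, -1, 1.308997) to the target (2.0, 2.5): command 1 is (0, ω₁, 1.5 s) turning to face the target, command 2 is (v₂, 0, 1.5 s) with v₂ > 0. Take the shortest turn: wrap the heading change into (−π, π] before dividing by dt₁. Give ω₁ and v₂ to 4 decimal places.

ω₁ = -0.4320, v₂ = 3.8006

heading to target = atan2(2.5−-1, 2−-2.5) = 0.6610
Δθ = wrap(0.6610 − 1.3090) = -0.6480; ω₁ = Δθ/dt₁ = -0.4320
distance = √((2−-2.5)² + (2.5−-1)²) = 5.7009; v₂ = distance/dt₂ = 3.8006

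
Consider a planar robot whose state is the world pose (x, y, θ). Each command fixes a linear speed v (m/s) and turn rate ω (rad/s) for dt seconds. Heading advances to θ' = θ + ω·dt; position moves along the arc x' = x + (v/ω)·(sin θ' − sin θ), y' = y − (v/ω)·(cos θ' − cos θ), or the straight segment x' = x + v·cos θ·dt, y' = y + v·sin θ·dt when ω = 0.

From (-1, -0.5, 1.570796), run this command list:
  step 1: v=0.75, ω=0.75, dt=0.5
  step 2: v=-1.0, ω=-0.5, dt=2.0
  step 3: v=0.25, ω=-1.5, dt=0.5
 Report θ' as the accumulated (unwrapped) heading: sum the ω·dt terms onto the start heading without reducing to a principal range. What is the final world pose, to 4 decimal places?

(-1.2058, -1.9705, 0.1958)

step 1: θ'=1.9458 (R=1.0000) → pose (-1.0695, -0.1337, 1.9458)
step 2: θ'=0.9458 (R=2.0000) → pose (-1.3086, -2.0365, 0.9458)
step 3: θ'=0.1958 (R=-0.1667) → pose (-1.2058, -1.9705, 0.1958)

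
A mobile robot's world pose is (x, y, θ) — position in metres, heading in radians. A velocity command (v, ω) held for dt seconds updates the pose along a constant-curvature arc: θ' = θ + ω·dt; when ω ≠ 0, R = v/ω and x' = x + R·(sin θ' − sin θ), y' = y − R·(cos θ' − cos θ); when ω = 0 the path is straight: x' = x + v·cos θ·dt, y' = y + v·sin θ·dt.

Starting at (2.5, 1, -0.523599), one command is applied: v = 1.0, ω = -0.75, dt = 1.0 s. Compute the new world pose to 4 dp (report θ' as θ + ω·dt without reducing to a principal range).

θ' = -0.5236 + -0.75·1.0 = -1.2736
R = v/ω = 1.0/-0.75 = -1.3333
x' = 2.5 + -1.3333·(sin -1.2736 − sin -0.5236) = 3.1082
y' = 1 − -1.3333·(cos -1.2736 − cos -0.5236) = 0.2358

(3.1082, 0.2358, -1.2736)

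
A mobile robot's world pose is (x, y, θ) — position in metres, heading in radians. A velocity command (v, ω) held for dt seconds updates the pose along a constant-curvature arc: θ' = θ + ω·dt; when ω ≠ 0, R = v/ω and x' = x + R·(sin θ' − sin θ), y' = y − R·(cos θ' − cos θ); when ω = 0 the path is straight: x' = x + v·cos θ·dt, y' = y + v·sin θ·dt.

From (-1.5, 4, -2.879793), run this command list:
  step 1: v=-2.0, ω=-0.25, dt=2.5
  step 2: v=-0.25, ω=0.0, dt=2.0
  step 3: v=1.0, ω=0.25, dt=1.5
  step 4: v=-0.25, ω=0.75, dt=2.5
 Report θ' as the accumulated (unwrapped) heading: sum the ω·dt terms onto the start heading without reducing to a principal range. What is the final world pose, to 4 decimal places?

step 1: θ'=-3.5048 (R=8.0000) → pose (3.4127, 3.7507, -3.5048)
step 2: θ'=-3.5048 (straight) → pose (3.8801, 3.5731, -3.5048)
step 3: θ'=-3.1298 (R=4.0000) → pose (2.4118, 3.8337, -3.1298)
step 4: θ'=-1.2548 (R=-0.3333) → pose (2.7247, 4.2706, -1.2548)

(2.7247, 4.2706, -1.2548)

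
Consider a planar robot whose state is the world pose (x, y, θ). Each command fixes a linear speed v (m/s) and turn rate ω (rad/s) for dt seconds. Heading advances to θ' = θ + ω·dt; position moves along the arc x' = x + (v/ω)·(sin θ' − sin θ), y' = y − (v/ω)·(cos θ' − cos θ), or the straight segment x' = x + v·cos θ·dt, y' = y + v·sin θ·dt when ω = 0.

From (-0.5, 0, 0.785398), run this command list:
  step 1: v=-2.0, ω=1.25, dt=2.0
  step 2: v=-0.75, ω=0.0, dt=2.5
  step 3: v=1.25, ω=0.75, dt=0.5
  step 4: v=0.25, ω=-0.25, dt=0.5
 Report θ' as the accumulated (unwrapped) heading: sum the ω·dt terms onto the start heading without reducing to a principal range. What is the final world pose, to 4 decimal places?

(2.0166, -2.7033, 3.5354)

step 1: θ'=3.2854 (R=-1.6000) → pose (0.8607, -2.7149, 3.2854)
step 2: θ'=3.2854 (straight) → pose (2.7163, -2.4461, 3.2854)
step 3: θ'=3.6604 (R=1.6667) → pose (2.1288, -2.6483, 3.6604)
step 4: θ'=3.5354 (R=-1.0000) → pose (2.0166, -2.7033, 3.5354)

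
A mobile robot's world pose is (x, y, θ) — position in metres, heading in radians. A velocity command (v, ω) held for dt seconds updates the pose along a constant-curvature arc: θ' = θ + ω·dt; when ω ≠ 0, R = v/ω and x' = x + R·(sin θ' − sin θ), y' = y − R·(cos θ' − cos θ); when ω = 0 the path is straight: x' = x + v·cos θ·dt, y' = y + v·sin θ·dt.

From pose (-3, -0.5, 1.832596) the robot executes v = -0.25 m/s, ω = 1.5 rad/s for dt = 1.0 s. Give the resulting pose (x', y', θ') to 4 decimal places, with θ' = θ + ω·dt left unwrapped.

(-2.8074, -0.6205, 3.3326)

θ' = 1.8326 + 1.5·1.0 = 3.3326
R = v/ω = -0.25/1.5 = -0.1667
x' = -3 + -0.1667·(sin 3.3326 − sin 1.8326) = -2.8074
y' = -0.5 − -0.1667·(cos 3.3326 − cos 1.8326) = -0.6205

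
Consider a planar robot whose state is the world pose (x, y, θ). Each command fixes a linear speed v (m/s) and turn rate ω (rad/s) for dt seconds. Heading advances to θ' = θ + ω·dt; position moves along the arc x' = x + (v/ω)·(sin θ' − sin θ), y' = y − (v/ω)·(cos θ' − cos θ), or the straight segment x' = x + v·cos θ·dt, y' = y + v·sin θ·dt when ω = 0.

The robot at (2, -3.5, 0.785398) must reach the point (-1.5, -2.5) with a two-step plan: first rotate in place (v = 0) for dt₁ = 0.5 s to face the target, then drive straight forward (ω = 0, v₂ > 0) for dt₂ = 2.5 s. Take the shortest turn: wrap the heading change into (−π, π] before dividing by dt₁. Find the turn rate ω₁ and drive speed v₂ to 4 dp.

ω₁ = 4.1558, v₂ = 1.4560

heading to target = atan2(-2.5−-3.5, -1.5−2) = 2.8633
Δθ = wrap(2.8633 − 0.7854) = 2.0779; ω₁ = Δθ/dt₁ = 4.1558
distance = √((-1.5−2)² + (-2.5−-3.5)²) = 3.6401; v₂ = distance/dt₂ = 1.4560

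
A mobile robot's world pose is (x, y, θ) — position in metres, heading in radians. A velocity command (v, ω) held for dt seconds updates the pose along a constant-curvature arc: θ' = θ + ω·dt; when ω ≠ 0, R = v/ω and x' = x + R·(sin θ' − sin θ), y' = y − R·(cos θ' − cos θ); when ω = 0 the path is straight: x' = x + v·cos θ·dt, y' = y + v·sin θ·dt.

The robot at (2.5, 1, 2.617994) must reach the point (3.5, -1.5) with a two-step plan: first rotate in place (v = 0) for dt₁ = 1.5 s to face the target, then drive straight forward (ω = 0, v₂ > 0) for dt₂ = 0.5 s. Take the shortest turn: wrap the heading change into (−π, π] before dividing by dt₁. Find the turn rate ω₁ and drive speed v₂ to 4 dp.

heading to target = atan2(-1.5−1, 3.5−2.5) = -1.1903
Δθ = wrap(-1.1903 − 2.6180) = 2.4749; ω₁ = Δθ/dt₁ = 1.6499
distance = √((3.5−2.5)² + (-1.5−1)²) = 2.6926; v₂ = distance/dt₂ = 5.3852

ω₁ = 1.6499, v₂ = 5.3852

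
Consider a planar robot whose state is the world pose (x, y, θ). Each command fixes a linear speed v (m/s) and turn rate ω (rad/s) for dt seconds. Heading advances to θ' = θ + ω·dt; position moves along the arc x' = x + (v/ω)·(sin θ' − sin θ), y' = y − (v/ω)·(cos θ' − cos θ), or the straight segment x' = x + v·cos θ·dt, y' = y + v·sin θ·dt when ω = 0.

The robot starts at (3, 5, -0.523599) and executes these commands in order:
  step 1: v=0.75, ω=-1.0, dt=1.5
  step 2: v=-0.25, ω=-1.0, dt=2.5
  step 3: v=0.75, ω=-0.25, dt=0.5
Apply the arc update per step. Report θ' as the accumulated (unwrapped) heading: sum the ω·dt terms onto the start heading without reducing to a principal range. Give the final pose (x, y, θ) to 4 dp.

step 1: θ'=-2.0236 (R=-0.7500) → pose (3.2994, 4.0224, -2.0236)
step 2: θ'=-4.5236 (R=0.2500) → pose (3.7698, 3.9599, -4.5236)
step 3: θ'=-4.6486 (R=-3.0000) → pose (3.7226, 4.3317, -4.6486)

(3.7226, 4.3317, -4.6486)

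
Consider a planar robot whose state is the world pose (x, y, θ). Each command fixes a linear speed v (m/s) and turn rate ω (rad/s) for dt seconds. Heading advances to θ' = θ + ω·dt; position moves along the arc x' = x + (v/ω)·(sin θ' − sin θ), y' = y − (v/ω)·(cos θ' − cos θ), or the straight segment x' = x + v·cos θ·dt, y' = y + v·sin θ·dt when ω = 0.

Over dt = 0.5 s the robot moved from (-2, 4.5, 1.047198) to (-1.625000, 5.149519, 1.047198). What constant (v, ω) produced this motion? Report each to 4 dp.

v = 1.5000, ω = 0.0000

Δθ = 1.047198 − 1.047198 = 0.000000
ω = Δθ/dt = 0.000000/0.5 = 0.0000
ω = 0 → v = (Δx·cos θ + Δy·sin θ)/dt = 1.5000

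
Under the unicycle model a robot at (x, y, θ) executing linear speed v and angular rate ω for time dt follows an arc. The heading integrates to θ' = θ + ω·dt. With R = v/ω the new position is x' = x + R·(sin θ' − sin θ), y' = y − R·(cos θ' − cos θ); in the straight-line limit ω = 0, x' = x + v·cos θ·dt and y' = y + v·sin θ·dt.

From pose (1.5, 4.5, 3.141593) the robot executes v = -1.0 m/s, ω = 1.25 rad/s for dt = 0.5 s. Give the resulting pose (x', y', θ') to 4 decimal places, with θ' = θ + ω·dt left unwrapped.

θ' = 3.1416 + 1.25·0.5 = 3.7666
R = v/ω = -1.0/1.25 = -0.8000
x' = 1.5 + -0.8000·(sin 3.7666 − sin 3.1416) = 1.9681
y' = 4.5 − -0.8000·(cos 3.7666 − cos 3.1416) = 4.6512

(1.9681, 4.6512, 3.7666)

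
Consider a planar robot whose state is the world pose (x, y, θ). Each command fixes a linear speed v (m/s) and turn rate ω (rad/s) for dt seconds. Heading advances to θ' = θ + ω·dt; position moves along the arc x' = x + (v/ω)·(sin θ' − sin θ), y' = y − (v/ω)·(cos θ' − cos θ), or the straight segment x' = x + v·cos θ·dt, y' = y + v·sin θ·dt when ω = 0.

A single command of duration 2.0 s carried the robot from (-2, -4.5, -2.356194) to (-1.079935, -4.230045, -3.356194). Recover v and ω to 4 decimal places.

Δθ = -3.356194 − -2.356194 = -1.000000
ω = Δθ/dt = -1.000000/2.0 = -0.5000
R = Δx/(sin θ' − sin θ) = 1.0000
v = R·ω = 1.0000·-0.5000 = -0.5000

v = -0.5000, ω = -0.5000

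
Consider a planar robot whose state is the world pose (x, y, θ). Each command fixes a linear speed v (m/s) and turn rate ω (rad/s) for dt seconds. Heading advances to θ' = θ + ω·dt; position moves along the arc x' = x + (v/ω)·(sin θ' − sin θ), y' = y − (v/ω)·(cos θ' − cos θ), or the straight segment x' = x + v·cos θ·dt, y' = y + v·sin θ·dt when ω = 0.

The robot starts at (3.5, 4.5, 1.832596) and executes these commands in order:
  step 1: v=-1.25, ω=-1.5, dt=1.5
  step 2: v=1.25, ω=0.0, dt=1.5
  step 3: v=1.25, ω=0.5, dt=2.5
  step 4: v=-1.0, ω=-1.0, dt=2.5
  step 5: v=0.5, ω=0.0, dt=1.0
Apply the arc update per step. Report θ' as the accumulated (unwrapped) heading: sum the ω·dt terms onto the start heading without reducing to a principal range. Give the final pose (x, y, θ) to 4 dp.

(5.1507, 3.6371, -1.6674)

step 1: θ'=-0.4174 (R=0.8333) → pose (2.3572, 3.5225, -0.4174)
step 2: θ'=-0.4174 (straight) → pose (4.0713, 2.7624, -0.4174)
step 3: θ'=0.8326 (R=2.5000) → pose (6.9339, 3.3654, 0.8326)
step 4: θ'=-1.6674 (R=1.0000) → pose (5.1989, 4.1348, -1.6674)
step 5: θ'=-1.6674 (straight) → pose (5.1507, 3.6371, -1.6674)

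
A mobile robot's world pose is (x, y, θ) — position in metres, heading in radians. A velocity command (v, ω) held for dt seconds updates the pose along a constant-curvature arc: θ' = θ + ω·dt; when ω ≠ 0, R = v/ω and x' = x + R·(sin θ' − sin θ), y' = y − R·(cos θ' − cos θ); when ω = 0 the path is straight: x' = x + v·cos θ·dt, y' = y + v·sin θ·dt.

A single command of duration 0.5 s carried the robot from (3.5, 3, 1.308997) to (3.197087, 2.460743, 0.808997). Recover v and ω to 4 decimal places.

v = -1.2500, ω = -1.0000

Δθ = 0.808997 − 1.308997 = -0.500000
ω = Δθ/dt = -0.500000/0.5 = -1.0000
R = −Δy/(cos θ' − cos θ) = 1.2500
v = R·ω = 1.2500·-1.0000 = -1.2500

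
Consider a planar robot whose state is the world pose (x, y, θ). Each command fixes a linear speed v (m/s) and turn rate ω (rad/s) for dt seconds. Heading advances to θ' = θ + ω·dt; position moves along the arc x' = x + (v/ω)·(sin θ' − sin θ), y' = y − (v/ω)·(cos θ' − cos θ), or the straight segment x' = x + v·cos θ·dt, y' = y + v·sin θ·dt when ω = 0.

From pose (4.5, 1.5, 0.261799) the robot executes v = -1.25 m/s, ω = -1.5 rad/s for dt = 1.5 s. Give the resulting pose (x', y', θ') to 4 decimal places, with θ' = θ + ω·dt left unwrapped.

θ' = 0.2618 + -1.5·1.5 = -1.9882
R = v/ω = -1.25/-1.5 = 0.8333
x' = 4.5 + 0.8333·(sin -1.9882 − sin 0.2618) = 3.5225
y' = 1.5 − 0.8333·(cos -1.9882 − cos 0.2618) = 2.6428

(3.5225, 2.6428, -1.9882)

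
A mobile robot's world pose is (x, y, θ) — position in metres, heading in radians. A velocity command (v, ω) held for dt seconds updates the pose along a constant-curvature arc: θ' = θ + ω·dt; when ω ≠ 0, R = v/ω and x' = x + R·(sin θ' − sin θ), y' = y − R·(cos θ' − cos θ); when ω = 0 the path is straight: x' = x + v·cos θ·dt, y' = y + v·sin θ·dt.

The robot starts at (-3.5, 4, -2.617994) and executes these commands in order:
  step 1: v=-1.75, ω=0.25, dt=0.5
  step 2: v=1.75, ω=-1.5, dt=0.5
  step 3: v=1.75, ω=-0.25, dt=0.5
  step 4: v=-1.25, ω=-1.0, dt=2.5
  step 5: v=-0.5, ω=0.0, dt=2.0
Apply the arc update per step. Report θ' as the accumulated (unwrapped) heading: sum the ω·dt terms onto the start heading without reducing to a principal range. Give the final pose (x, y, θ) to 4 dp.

step 1: θ'=-2.4930 (R=-7.0000) → pose (-2.7715, 4.4837, -2.4930)
step 2: θ'=-3.2430 (R=-1.1667) → pose (-3.5944, 4.2527, -3.2430)
step 3: θ'=-3.3680 (R=-7.0000) → pose (-4.4571, 4.3954, -3.3680)
step 4: θ'=-5.8680 (R=1.2500) → pose (-4.2335, 2.0335, -5.8680)
step 5: θ'=-5.8680 (straight) → pose (-5.1485, 1.6302, -5.8680)

(-5.1485, 1.6302, -5.8680)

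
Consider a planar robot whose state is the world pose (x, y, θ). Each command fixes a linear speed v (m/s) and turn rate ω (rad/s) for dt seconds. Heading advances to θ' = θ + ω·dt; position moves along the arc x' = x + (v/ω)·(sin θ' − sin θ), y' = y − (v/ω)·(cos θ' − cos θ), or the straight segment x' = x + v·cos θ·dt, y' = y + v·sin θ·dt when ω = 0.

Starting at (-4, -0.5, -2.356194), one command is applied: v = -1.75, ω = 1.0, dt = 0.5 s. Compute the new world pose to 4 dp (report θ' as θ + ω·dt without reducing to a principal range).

(-3.5582, 0.2447, -1.8562)

θ' = -2.3562 + 1.0·0.5 = -1.8562
R = v/ω = -1.75/1.0 = -1.7500
x' = -4 + -1.7500·(sin -1.8562 − sin -2.3562) = -3.5582
y' = -0.5 − -1.7500·(cos -1.8562 − cos -2.3562) = 0.2447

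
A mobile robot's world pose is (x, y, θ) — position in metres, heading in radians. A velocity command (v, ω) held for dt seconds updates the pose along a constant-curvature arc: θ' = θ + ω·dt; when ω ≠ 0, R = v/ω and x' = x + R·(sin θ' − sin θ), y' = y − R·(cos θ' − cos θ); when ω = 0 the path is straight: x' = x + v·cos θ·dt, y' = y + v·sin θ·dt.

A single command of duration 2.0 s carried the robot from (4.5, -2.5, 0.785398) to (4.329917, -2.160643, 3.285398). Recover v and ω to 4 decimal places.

Δθ = 3.285398 − 0.785398 = 2.500000
ω = Δθ/dt = 2.500000/2.0 = 1.2500
R = −Δy/(cos θ' − cos θ) = 0.2000
v = R·ω = 0.2000·1.2500 = 0.2500

v = 0.2500, ω = 1.2500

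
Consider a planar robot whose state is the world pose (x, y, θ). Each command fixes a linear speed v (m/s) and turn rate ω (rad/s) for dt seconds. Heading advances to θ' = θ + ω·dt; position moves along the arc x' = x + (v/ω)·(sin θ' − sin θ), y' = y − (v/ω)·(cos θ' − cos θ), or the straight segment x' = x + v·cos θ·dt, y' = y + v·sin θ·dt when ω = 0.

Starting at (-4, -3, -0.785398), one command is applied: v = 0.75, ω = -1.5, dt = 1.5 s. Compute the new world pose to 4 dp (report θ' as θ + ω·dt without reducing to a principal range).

θ' = -0.7854 + -1.5·1.5 = -3.0354
R = v/ω = 0.75/-1.5 = -0.5000
x' = -4 + -0.5000·(sin -3.0354 − sin -0.7854) = -4.3006
y' = -3 − -0.5000·(cos -3.0354 − cos -0.7854) = -3.8507

(-4.3006, -3.8507, -3.0354)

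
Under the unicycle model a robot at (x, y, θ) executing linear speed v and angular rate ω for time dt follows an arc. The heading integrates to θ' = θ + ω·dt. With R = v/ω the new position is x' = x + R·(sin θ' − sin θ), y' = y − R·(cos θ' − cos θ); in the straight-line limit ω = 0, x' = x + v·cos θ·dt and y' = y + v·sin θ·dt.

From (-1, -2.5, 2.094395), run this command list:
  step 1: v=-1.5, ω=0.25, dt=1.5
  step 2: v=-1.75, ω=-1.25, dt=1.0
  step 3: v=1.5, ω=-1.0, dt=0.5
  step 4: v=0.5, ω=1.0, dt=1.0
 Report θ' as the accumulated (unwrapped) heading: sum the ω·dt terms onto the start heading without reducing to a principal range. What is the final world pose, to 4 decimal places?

step 1: θ'=2.4694 (R=-6.0000) → pose (0.4599, -4.1947, 2.4694)
step 2: θ'=1.2194 (R=1.4000) → pose (0.9026, -5.7721, 1.2194)
step 3: θ'=0.7194 (R=-1.5000) → pose (1.3225, -5.1601, 0.7194)
step 4: θ'=1.7194 (R=0.5000) → pose (1.4875, -4.7100, 1.7194)

(1.4875, -4.7100, 1.7194)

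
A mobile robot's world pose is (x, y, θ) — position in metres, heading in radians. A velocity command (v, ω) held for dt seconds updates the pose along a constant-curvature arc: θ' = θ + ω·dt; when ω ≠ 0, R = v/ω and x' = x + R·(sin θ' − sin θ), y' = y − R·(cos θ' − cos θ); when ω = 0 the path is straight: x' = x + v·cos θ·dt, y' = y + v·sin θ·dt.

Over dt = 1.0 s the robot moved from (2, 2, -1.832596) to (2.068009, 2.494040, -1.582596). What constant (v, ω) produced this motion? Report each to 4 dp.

v = -0.5000, ω = 0.2500

Δθ = -1.582596 − -1.832596 = 0.250000
ω = Δθ/dt = 0.250000/1.0 = 0.2500
R = −Δy/(cos θ' − cos θ) = -2.0000
v = R·ω = -2.0000·0.2500 = -0.5000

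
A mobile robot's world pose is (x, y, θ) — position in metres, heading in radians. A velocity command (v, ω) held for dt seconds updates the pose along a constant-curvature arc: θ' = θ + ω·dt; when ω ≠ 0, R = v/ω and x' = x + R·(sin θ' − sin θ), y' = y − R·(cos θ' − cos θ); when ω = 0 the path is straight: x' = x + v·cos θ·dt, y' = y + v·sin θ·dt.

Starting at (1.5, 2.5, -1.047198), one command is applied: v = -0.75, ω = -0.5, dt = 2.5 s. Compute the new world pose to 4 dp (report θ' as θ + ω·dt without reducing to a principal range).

θ' = -1.0472 + -0.5·2.5 = -2.2972
R = v/ω = -0.75/-0.5 = 1.5000
x' = 1.5 + 1.5000·(sin -2.2972 − sin -1.0472) = 1.6777
y' = 2.5 − 1.5000·(cos -2.2972 − cos -1.0472) = 4.2463

(1.6777, 4.2463, -2.2972)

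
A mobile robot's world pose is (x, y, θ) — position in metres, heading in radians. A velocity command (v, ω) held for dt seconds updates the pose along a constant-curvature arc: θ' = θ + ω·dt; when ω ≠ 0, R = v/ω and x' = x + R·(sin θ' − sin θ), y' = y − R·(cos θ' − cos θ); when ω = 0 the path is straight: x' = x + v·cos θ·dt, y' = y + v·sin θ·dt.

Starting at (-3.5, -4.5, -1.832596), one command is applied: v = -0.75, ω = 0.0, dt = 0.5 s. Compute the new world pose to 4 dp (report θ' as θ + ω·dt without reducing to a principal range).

(-3.4029, -4.1378, -1.8326)

θ' = -1.8326 + 0.0·0.5 = -1.8326
ω = 0 → straight: x' = -3.5 + -0.75·cos(-1.8326)·0.5 = -3.4029
y' = -4.5 + -0.75·sin(-1.8326)·0.5 = -4.1378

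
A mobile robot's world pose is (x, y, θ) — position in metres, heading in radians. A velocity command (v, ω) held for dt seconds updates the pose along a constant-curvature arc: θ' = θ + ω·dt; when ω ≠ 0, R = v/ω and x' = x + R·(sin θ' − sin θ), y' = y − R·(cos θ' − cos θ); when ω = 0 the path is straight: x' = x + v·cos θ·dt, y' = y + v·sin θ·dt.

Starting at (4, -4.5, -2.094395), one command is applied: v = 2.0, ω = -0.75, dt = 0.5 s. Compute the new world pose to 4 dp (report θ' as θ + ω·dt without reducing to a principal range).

θ' = -2.0944 + -0.75·0.5 = -2.4694
R = v/ω = 2.0/-0.75 = -2.6667
x' = 4 + -2.6667·(sin -2.4694 − sin -2.0944) = 3.3512
y' = -4.5 − -2.6667·(cos -2.4694 − cos -2.0944) = -5.2532

(3.3512, -5.2532, -2.4694)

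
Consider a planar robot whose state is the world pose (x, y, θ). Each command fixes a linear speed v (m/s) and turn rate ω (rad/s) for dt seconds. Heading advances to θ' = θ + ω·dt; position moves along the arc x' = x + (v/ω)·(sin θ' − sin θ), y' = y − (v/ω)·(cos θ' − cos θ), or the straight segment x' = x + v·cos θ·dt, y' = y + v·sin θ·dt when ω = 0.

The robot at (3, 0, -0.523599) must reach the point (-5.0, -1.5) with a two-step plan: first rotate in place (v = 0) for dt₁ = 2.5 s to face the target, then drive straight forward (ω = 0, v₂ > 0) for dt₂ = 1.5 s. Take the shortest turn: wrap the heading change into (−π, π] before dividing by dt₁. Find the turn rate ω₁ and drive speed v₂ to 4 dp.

heading to target = atan2(-1.5−0, -5−3) = -2.9562
Δθ = wrap(-2.9562 − -0.5236) = -2.4326; ω₁ = Δθ/dt₁ = -0.9731
distance = √((-5−3)² + (-1.5−0)²) = 8.1394; v₂ = distance/dt₂ = 5.4263

ω₁ = -0.9731, v₂ = 5.4263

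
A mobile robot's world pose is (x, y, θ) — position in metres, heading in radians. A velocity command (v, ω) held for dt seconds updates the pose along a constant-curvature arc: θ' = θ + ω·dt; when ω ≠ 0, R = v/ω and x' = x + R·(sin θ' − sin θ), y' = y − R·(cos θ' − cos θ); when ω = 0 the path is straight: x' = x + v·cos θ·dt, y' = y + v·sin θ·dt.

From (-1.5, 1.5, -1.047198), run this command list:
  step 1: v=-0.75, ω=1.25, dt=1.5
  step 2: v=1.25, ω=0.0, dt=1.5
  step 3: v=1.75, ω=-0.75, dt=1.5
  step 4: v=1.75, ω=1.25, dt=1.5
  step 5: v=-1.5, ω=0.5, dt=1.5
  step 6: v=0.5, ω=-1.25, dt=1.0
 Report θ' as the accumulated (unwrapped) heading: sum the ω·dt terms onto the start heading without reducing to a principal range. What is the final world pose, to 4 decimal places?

step 1: θ'=0.8278 (R=-0.6000) → pose (-2.4615, 1.6059, 0.8278)
step 2: θ'=0.8278 (straight) → pose (-1.1931, 2.9867, 0.8278)
step 3: θ'=-0.2972 (R=-2.3333) → pose (1.2086, 3.6393, -0.2972)
step 4: θ'=1.5778 (R=1.4000) → pose (3.0186, 4.9877, 1.5778)
step 5: θ'=2.3278 (R=-3.0000) → pose (3.8378, 2.9485, 2.3278)
step 6: θ'=1.0778 (R=-0.4000) → pose (3.7762, 3.4125, 1.0778)

(3.7762, 3.4125, 1.0778)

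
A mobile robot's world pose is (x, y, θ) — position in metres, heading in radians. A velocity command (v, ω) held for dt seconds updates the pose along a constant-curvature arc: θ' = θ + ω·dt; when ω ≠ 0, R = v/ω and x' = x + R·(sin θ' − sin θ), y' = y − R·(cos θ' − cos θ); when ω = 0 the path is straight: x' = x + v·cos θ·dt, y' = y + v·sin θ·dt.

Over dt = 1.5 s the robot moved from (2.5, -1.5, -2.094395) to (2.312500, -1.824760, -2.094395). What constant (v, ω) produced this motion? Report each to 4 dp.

Δθ = -2.094395 − -2.094395 = 0.000000
ω = Δθ/dt = 0.000000/1.5 = 0.0000
ω = 0 → v = (Δx·cos θ + Δy·sin θ)/dt = 0.2500

v = 0.2500, ω = 0.0000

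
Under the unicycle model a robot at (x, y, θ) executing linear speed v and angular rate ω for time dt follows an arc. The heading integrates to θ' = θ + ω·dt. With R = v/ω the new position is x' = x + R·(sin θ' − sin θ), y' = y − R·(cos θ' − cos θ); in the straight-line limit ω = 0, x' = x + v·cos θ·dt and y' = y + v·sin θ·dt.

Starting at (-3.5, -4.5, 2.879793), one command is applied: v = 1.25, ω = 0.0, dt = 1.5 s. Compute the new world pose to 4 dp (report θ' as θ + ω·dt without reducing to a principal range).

θ' = 2.8798 + 0.0·1.5 = 2.8798
ω = 0 → straight: x' = -3.5 + 1.25·cos(2.8798)·1.5 = -5.3111
y' = -4.5 + 1.25·sin(2.8798)·1.5 = -4.0147

(-5.3111, -4.0147, 2.8798)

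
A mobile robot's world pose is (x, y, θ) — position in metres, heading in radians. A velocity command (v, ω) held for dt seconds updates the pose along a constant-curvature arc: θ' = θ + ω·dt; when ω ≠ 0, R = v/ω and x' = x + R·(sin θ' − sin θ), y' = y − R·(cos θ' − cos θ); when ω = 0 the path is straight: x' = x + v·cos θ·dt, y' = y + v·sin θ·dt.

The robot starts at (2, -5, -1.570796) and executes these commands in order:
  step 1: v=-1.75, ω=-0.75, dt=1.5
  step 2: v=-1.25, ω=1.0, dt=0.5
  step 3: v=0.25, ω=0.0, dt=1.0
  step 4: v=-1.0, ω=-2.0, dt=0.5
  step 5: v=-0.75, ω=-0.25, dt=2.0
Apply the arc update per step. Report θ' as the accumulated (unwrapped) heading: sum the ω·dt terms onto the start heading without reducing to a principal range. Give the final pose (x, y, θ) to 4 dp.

(5.5046, -2.9389, -3.6958)

step 1: θ'=-2.6958 (R=2.3333) → pose (3.3273, -2.8947, -2.6958)
step 2: θ'=-2.1958 (R=-1.2500) → pose (3.8020, -2.4982, -2.1958)
step 3: θ'=-2.1958 (straight) → pose (3.6557, -2.7010, -2.1958)
step 4: θ'=-3.1958 (R=0.5000) → pose (4.0883, -2.4943, -3.1958)
step 5: θ'=-3.6958 (R=3.0000) → pose (5.5046, -2.9389, -3.6958)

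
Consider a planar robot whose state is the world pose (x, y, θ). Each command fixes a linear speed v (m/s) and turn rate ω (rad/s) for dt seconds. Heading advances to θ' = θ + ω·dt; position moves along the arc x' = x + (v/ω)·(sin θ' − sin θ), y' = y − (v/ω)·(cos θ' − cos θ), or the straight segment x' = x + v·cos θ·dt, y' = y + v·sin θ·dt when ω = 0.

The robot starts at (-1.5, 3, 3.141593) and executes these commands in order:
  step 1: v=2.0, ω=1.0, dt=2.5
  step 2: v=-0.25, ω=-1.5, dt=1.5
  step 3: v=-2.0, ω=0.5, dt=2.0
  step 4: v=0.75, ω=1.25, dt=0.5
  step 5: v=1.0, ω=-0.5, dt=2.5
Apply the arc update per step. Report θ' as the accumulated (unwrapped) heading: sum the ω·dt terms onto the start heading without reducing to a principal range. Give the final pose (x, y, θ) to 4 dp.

(-0.5731, -0.2828, 3.7666)

step 1: θ'=5.6416 (R=2.0000) → pose (-2.6969, -0.6023, 5.6416)
step 2: θ'=3.3916 (R=0.1667) → pose (-2.6384, -0.3073, 3.3916)
step 3: θ'=4.3916 (R=-4.0000) → pose (0.1679, 2.3071, 4.3916)
step 4: θ'=5.0166 (R=0.6000) → pose (0.1648, 1.9382, 5.0166)
step 5: θ'=3.7666 (R=-2.0000) → pose (-0.5731, -0.2828, 3.7666)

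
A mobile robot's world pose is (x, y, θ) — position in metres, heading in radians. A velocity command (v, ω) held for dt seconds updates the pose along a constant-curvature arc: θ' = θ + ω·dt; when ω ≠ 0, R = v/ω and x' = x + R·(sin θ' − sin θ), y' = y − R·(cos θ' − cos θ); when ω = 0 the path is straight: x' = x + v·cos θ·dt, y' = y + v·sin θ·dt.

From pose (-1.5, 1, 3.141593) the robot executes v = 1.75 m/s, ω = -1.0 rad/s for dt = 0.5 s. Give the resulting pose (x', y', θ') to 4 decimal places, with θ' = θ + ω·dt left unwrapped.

(-2.3390, 1.2142, 2.6416)

θ' = 3.1416 + -1.0·0.5 = 2.6416
R = v/ω = 1.75/-1.0 = -1.7500
x' = -1.5 + -1.7500·(sin 2.6416 − sin 3.1416) = -2.3390
y' = 1 − -1.7500·(cos 2.6416 − cos 3.1416) = 1.2142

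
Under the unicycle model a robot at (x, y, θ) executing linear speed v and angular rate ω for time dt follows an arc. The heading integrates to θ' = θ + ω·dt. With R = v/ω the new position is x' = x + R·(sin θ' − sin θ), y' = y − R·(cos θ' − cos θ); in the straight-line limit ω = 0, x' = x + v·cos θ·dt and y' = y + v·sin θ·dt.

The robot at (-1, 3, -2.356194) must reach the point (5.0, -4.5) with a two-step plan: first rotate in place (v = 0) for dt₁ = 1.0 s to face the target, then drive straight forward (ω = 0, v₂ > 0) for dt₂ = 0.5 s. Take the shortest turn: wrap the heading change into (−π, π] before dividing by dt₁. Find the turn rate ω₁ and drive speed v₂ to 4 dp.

ω₁ = 1.4601, v₂ = 19.2094

heading to target = atan2(-4.5−3, 5−-1) = -0.8961
Δθ = wrap(-0.8961 − -2.3562) = 1.4601; ω₁ = Δθ/dt₁ = 1.4601
distance = √((5−-1)² + (-4.5−3)²) = 9.6047; v₂ = distance/dt₂ = 19.2094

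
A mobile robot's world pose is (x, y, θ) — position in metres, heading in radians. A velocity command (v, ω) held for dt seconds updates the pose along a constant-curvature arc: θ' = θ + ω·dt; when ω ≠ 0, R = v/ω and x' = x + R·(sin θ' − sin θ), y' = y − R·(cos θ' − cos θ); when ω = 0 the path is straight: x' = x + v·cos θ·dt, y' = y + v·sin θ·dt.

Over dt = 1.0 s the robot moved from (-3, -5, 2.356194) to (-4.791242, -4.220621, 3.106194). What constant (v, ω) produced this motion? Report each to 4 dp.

v = 2.0000, ω = 0.7500

Δθ = 3.106194 − 2.356194 = 0.750000
ω = Δθ/dt = 0.750000/1.0 = 0.7500
R = Δx/(sin θ' − sin θ) = 2.6667
v = R·ω = 2.6667·0.7500 = 2.0000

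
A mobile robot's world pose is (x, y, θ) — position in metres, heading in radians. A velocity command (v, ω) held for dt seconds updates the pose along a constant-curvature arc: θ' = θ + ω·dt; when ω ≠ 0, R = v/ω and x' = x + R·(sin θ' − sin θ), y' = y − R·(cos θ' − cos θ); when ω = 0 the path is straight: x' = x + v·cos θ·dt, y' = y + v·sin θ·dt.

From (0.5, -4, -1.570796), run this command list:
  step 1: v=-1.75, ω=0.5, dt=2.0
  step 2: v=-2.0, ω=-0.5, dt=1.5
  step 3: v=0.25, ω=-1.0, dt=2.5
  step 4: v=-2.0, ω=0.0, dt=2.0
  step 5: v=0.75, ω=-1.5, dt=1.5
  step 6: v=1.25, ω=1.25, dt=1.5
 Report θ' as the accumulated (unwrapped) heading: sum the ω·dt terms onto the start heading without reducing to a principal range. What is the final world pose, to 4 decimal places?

step 1: θ'=-0.5708 (R=-3.5000) → pose (-1.1089, -1.0549, -0.5708)
step 2: θ'=-1.3208 (R=4.0000) → pose (-2.8234, 1.3214, -1.3208)
step 3: θ'=-3.8208 (R=-0.2500) → pose (-3.2227, 1.0650, -3.8208)
step 4: θ'=-3.8208 (straight) → pose (-0.1104, -1.4476, -3.8208)
step 5: θ'=-6.0708 (R=-0.5000) → pose (0.0983, -0.5698, -6.0708)
step 6: θ'=-4.1958 (R=1.0000) → pose (0.7570, 0.9016, -4.1958)

(0.7570, 0.9016, -4.1958)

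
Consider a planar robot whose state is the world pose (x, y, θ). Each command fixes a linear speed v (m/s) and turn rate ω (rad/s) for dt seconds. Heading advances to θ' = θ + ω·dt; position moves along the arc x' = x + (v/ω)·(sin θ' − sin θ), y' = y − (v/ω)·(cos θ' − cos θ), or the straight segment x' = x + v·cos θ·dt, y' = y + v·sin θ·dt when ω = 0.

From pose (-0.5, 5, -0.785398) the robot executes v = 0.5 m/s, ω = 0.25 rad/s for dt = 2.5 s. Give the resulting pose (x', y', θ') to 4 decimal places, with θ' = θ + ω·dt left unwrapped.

θ' = -0.7854 + 0.25·2.5 = -0.1604
R = v/ω = 0.5/0.25 = 2.0000
x' = -0.5 + 2.0000·(sin -0.1604 − sin -0.7854) = 0.5948
y' = 5 − 2.0000·(cos -0.1604 − cos -0.7854) = 4.4399

(0.5948, 4.4399, -0.1604)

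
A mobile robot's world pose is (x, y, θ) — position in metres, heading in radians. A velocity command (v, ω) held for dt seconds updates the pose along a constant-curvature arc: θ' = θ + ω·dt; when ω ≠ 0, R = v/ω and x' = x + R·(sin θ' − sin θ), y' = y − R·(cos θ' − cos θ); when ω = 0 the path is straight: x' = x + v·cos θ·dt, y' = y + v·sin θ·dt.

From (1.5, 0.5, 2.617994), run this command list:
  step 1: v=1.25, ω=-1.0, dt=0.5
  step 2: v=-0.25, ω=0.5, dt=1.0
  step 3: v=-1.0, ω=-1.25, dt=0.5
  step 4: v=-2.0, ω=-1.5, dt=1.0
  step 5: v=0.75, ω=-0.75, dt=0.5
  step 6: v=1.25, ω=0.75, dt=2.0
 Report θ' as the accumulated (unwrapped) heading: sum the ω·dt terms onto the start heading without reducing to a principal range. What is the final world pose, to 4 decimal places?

step 1: θ'=2.1180 (R=-1.2500) → pose (1.0575, 0.9322, 2.1180)
step 2: θ'=2.6180 (R=-0.5000) → pose (1.2345, 0.7593, 2.6180)
step 3: θ'=1.9930 (R=0.8000) → pose (1.5643, 0.3943, 1.9930)
step 4: θ'=0.4930 (R=1.3333) → pose (0.9790, -1.3266, 0.4930)
step 5: θ'=0.1180 (R=-1.0000) → pose (1.3346, -1.2145, 0.1180)
step 6: θ'=1.6180 (R=1.6667) → pose (2.8032, 0.5192, 1.6180)

(2.8032, 0.5192, 1.6180)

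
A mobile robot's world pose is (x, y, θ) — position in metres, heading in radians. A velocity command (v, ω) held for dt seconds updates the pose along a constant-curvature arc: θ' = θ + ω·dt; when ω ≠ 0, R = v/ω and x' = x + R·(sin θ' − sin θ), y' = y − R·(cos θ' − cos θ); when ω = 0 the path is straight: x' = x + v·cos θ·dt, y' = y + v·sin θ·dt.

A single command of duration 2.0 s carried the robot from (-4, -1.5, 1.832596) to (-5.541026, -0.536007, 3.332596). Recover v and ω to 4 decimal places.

v = 1.0000, ω = 0.7500

Δθ = 3.332596 − 1.832596 = 1.500000
ω = Δθ/dt = 1.500000/2.0 = 0.7500
R = Δx/(sin θ' − sin θ) = 1.3333
v = R·ω = 1.3333·0.7500 = 1.0000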